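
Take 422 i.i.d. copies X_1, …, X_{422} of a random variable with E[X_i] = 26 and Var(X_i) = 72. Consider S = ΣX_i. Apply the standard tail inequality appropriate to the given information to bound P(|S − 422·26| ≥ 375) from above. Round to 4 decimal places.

0.2161

With mean and variance of each term known, Chebyshev's inequality bounds the deviation of the sum (or sample mean).
Var(S) = n·Var(X_i) = 422·72 = 30384.
Chebyshev: P(|S − 422·26| ≥ 375) ≤ Var(S)/375² = 30384/140625 = 0.2161.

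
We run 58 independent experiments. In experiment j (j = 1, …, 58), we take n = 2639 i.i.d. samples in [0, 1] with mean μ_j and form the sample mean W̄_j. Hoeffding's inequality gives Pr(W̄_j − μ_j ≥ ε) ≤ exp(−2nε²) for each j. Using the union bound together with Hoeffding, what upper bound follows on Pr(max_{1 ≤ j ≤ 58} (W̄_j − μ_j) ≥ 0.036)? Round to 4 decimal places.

Per-experiment Hoeffding bound: exp(−2·2639·0.036²) = exp(−6.84029) = 0.0010698.
Union bound over 58 events: 58·0.0010698 = 0.06205.

0.0620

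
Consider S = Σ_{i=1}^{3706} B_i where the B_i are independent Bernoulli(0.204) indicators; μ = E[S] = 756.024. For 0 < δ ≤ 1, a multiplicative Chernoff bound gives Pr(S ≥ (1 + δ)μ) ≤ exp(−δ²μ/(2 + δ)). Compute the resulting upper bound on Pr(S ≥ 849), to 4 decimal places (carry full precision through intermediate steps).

Write 849 = (1 + δ)μ, so δ = 849/756.024 − 1 = 0.1229802…
Then the exponent is δ²μ/(2 + δ) = (849 − μ)² / (μ·(2 + δ)) = 5.385924.
Bound = exp(−5.385924) = 0.00458.

0.0046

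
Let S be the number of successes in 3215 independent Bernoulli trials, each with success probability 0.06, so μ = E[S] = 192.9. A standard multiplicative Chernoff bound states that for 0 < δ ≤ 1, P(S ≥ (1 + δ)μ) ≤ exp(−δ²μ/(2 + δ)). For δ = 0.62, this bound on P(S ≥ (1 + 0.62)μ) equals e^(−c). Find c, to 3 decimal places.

28.302

c = δ²μ/(2 + δ) = 0.62²·192.9/(2 + 0.62) = 28.3018.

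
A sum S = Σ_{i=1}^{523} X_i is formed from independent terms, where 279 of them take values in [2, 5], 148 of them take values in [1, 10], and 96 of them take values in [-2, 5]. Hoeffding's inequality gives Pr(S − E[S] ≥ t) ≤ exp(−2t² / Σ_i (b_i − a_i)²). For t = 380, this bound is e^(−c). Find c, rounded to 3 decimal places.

15.039

Σ(b_i − a_i)² = 279·3² + 148·9² + 96·7² = 19203.
c = 2t² / 19203 = 2·380² / 19203 = 15.0393.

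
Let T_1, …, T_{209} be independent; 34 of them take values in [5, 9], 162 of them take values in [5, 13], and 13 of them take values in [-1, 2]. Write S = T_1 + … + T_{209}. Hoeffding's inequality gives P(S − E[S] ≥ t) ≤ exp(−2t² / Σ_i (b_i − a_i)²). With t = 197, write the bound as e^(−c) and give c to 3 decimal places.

7.038

Σ(b_i − a_i)² = 34·4² + 162·8² + 13·3² = 11029.
c = 2t² / 11029 = 2·197² / 11029 = 7.0376.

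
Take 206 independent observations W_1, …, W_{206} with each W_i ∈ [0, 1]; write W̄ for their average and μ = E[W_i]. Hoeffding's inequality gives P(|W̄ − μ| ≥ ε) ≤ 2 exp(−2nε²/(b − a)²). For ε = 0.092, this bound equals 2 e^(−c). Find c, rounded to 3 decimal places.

c = 2nε²/(b − a)² = 2·206·0.092² / 1² = 3.4872.

3.487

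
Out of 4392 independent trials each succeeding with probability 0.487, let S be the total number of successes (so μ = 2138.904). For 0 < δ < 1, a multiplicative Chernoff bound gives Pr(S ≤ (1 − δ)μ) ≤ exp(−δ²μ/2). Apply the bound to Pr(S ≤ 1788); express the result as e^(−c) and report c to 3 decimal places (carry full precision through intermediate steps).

28.784

Write 1788 = (1 − δ)μ, so δ = 1 − 1788/2138.904 = 0.1640579…
Then the exponent is δ²μ/2 = (μ − 1788)²/(2μ) = 28.784279.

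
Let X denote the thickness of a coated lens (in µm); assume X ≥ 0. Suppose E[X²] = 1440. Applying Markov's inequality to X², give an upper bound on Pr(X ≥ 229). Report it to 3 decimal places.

Since X ≥ 0, the event {X ≥ 229} is the same as {X² ≥ 52441}.
Markov's inequality applied to X² gives Pr(X² ≥ 52441) ≤ E[X²]/52441 = 1440/52441 = 0.0275.

0.027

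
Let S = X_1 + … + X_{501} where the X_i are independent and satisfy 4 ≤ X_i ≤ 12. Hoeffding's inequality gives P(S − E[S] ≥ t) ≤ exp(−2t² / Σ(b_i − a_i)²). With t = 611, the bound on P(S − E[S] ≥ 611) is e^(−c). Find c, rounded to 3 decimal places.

Σ(b_i − a_i)² = 501·(8)² = 32064.
c = 2t²/32064 = 2·611²/32064 = 23.2860.

23.286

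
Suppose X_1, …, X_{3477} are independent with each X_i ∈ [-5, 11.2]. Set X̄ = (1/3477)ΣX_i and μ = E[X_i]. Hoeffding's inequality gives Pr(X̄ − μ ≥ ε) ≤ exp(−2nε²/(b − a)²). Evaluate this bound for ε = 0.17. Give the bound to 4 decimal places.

0.4650

Exponent: 2nε²/(b − a)² = 2·3477·0.17² / 16.2² = 0.76578.
Bound = exp(−0.76578) = 0.46497.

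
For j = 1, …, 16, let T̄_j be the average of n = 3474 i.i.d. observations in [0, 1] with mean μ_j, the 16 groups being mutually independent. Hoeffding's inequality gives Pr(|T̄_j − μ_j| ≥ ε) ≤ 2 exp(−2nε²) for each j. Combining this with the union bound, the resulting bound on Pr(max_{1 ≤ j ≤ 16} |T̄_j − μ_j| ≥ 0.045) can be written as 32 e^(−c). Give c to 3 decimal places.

Union bound over the 16 events: Pr(max_{1 ≤ j ≤ 16} |T̄_j − μ_j| ≥ 0.045) ≤ 16·2·exp(−2nε²) = 32 exp(−2·3474·0.045²).
So c = 2·3474·0.045² = 14.0697.

14.070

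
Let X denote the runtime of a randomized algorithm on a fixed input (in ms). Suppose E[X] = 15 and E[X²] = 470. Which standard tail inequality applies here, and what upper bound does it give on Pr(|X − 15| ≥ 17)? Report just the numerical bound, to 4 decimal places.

The first two moments determine the variance, so Chebyshev's inequality is the sharpest standard bound available.
Var(X) = E[X²] − (E[X])² = 470 − 225 = 245.
Chebyshev's inequality: Pr(|X − μ| ≥ t) ≤ Var(X)/t² = 245/289 = 0.8478.

0.8478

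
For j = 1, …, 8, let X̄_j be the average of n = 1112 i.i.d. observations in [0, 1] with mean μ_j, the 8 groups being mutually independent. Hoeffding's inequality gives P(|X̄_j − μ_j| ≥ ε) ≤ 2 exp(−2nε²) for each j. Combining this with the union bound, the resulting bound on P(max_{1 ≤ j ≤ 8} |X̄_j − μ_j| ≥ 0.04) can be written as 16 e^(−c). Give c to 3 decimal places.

Union bound over the 8 events: P(max_{1 ≤ j ≤ 8} |X̄_j − μ_j| ≥ 0.04) ≤ 8·2·exp(−2nε²) = 16 exp(−2·1112·0.04²).
So c = 2·1112·0.04² = 3.5584.

3.558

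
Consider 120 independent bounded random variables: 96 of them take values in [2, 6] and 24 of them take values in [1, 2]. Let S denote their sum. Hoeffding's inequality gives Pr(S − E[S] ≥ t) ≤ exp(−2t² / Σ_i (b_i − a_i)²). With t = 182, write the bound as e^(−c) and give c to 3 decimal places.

Σ(b_i − a_i)² = 96·4² + 24·1² = 1560.
c = 2t² / 1560 = 2·182² / 1560 = 42.4667.

42.467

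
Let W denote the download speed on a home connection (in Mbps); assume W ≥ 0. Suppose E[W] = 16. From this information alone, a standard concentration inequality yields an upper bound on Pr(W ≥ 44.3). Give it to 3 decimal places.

0.361

Only the mean of a non-negative variable is known, so Markov's inequality is the applicable tail bound.
Markov's inequality: for a non-negative random variable, Pr(W ≥ a) ≤ E[W]/a.
Here E[W] = 16 and a = 44.3, so the bound is 16/44.3 = 0.3612.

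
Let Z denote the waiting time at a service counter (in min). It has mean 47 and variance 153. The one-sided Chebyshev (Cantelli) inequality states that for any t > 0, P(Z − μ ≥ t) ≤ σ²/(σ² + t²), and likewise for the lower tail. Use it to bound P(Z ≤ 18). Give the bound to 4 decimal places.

0.1539

Here σ² = 153 and t = 29, so σ² + t² = 994.
Cantelli's bound: 153/994 = 0.1539.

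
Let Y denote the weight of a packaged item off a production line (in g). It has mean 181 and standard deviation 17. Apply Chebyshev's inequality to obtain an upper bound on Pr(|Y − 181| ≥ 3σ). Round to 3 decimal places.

0.111

Chebyshev: Pr(|Y − μ| ≥ t) ≤ Var(Y)/t².
Var(Y) = σ² = 17² = 289.
t = 3·17 = 51.
Bound = 289 / 2601 = 0.1111.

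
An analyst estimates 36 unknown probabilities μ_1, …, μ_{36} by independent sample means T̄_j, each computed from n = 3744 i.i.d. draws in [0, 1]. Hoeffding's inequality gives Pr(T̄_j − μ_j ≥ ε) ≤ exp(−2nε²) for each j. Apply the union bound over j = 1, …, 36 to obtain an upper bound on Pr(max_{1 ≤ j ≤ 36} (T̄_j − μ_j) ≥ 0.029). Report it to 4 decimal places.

0.0663

Per-experiment Hoeffding bound: exp(−2·3744·0.029²) = exp(−6.29741) = 0.0018411.
Union bound over 36 events: 36·0.0018411 = 0.06628.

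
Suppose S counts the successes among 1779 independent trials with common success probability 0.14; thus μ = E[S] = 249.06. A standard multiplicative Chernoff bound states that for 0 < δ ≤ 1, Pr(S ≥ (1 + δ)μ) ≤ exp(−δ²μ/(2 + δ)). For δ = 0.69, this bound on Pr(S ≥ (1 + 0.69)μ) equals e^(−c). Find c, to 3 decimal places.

c = δ²μ/(2 + δ) = 0.69²·249.06/(2 + 0.69) = 44.0808.

44.081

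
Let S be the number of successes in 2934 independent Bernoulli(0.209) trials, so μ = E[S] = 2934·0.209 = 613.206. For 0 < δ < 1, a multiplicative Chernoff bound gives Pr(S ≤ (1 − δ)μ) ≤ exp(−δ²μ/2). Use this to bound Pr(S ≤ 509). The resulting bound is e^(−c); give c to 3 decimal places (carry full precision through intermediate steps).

Write 509 = (1 − δ)μ, so δ = 1 − 509/613.206 = 0.1699364…
Then the exponent is δ²μ/2 = (μ − 509)²/(2μ) = 8.854195.

8.854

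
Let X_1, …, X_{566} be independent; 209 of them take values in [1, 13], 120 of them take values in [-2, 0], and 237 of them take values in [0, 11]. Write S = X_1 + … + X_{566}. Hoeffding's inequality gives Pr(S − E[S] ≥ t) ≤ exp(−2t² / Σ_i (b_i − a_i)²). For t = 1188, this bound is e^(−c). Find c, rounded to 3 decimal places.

47.638

Σ(b_i − a_i)² = 209·12² + 120·2² + 237·11² = 59253.
c = 2t² / 59253 = 2·1188² / 59253 = 47.6379.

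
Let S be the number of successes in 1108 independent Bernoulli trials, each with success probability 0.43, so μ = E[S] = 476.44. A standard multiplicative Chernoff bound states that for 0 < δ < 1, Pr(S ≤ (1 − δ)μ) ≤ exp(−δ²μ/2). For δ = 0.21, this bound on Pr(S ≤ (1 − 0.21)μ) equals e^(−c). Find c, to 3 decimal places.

c = δ²μ/2 = 0.21²·476.44/2 = 10.5055.

10.506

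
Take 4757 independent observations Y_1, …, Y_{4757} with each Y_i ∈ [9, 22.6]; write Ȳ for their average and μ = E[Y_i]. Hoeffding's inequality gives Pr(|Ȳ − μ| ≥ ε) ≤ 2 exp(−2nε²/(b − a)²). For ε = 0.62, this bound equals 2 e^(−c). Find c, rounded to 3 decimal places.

19.773

c = 2nε²/(b − a)² = 2·4757·0.62² / 13.6² = 19.7728.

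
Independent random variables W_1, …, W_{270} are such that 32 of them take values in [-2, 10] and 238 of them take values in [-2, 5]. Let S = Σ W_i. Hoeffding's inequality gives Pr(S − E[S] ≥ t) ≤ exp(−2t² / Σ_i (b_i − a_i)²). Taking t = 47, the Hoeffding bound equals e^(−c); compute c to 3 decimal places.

0.272

Σ(b_i − a_i)² = 32·12² + 238·7² = 16270.
c = 2t² / 16270 = 2·47² / 16270 = 0.2715.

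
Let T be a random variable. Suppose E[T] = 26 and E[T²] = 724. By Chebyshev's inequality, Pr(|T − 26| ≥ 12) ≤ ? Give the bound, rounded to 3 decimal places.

0.333

Var(T) = E[T²] − (E[T])² = 724 − 676 = 48.
Chebyshev's inequality: Pr(|T − μ| ≥ t) ≤ Var(T)/t² = 48/144 = 0.3333.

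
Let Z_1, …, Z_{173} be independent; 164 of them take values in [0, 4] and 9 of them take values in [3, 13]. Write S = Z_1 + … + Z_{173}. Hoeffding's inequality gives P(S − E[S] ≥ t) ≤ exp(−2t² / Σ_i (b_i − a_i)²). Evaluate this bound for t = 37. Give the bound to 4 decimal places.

0.4598

Σ(b_i − a_i)² = 164·4² + 9·10² = 3524.
Exponent = 2·37² / 3524 = 0.77696.
Bound = exp(−0.77696) = 0.45980.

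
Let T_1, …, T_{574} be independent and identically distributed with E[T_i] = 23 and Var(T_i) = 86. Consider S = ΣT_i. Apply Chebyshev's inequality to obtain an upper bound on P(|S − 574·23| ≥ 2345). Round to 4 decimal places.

Var(S) = n·Var(T_i) = 574·86 = 49364.
Chebyshev: P(|S − 574·23| ≥ 2345) ≤ Var(S)/2345² = 49364/5499025 = 0.0090.

0.0090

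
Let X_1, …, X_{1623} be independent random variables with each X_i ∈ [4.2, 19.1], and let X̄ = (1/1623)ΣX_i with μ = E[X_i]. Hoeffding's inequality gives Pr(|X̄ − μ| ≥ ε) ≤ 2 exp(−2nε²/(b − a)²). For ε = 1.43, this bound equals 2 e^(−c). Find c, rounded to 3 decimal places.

29.898

c = 2nε²/(b − a)² = 2·1623·1.43² / 14.9² = 29.8984.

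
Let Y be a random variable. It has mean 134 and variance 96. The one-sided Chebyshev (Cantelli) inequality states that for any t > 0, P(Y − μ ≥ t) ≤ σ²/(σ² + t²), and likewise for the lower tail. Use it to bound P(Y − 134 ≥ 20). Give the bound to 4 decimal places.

Here σ² = 96 and t = 20, so σ² + t² = 496.
Cantelli's bound: 96/496 = 0.1935.

0.1935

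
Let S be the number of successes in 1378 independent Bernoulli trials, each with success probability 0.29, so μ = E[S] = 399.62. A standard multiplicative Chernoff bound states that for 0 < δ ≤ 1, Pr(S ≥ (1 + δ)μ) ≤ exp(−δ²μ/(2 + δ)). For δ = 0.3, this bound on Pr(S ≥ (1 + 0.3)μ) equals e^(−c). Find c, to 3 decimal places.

15.637

c = δ²μ/(2 + δ) = 0.3²·399.62/(2 + 0.3) = 15.6373.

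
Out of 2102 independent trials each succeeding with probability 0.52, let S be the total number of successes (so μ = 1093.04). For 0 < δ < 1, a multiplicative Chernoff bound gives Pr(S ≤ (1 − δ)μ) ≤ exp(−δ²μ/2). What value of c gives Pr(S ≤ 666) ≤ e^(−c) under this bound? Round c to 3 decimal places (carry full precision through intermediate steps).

83.420

Write 666 = (1 − δ)μ, so δ = 1 − 666/1093.04 = 0.3906902…
Then the exponent is δ²μ/2 = (μ − 666)²/(2μ) = 83.420168.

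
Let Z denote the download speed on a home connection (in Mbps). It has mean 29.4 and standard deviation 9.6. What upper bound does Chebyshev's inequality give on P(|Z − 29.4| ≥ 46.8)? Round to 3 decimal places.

0.042

Chebyshev: P(|Z − μ| ≥ t) ≤ Var(Z)/t².
Var(Z) = σ² = 9.6² = 92.16.
Bound = 92.16 / 2190.24 = 0.0421.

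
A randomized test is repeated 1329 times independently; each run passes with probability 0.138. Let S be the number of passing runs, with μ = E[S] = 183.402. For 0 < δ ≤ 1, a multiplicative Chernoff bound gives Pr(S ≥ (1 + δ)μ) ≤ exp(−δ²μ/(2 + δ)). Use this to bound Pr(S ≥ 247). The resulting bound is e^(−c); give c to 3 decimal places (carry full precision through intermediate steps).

9.398

Write 247 = (1 + δ)μ, so δ = 247/183.402 − 1 = 0.3467683…
Then the exponent is δ²μ/(2 + δ) = (247 − μ)² / (μ·(2 + δ)) = 9.397507.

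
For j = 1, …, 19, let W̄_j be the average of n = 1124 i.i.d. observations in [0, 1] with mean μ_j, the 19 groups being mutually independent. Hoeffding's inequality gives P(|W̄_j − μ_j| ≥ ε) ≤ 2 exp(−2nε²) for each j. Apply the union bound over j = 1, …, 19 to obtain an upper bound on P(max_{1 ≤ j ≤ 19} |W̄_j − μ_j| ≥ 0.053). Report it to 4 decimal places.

Per-experiment Hoeffding bound: 2·exp(−2·1124·0.053²) = 2·exp(−6.31463) = 0.0036193.
Union bound over 19 events: 19·0.0036193 = 0.06877.

0.0688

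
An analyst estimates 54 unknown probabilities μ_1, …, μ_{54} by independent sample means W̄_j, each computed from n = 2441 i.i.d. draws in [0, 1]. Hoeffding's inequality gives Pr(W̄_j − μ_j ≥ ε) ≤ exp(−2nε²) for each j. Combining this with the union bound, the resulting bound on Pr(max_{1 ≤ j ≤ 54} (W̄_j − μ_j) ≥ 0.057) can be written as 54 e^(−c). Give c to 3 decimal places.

Union bound over the 54 events: Pr(max_{1 ≤ j ≤ 54} (W̄_j − μ_j) ≥ 0.057) ≤ 54·exp(−2nε²) = 54 exp(−2·2441·0.057²).
So c = 2·2441·0.057² = 15.8616.

15.862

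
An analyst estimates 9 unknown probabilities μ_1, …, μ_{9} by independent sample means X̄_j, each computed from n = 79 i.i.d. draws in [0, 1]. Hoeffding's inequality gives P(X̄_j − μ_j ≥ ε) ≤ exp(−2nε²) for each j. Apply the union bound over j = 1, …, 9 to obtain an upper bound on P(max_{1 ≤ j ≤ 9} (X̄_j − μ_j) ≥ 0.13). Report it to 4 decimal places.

Per-experiment Hoeffding bound: exp(−2·79·0.13²) = exp(−2.67020) = 0.069238.
Union bound over 9 events: 9·0.069238 = 0.62315.

0.6231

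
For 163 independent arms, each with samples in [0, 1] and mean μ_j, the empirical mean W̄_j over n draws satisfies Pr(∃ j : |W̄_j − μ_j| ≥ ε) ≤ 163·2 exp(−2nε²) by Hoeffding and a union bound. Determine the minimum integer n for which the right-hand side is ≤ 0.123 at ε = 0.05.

Need 2·163·exp(−2nε²) ≤ 0.123, i.e. exp(−2nε²) ≤ 0.123/326.
So 2nε² ≥ ln(326/0.123) = 7.882468.
Hence n ≥ 7.882468/(2·0.05²) = 1576.494.
The smallest integer n is 1577.

1577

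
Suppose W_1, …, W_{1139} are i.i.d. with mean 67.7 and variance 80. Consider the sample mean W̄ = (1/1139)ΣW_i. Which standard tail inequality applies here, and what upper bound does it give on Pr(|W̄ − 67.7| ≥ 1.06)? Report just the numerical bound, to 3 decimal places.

0.063

With mean and variance of each term known, Chebyshev's inequality bounds the deviation of the sum (or sample mean).
Var(W̄) = Var(W_i)/n = 80/1139 = 0.070237.
Chebyshev: Pr(|W̄ − 67.7| ≥ 1.06) ≤ Var(W̄)/(1.06)² = 80/(1139·1.06²) = 0.0625.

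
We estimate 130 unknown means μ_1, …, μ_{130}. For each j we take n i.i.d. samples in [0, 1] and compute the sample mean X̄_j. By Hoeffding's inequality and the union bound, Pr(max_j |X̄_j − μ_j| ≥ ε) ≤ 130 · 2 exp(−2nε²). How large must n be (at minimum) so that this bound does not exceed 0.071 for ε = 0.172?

Need 2·130·exp(−2nε²) ≤ 0.071, i.e. exp(−2nε²) ≤ 0.071/260.
So 2nε² ≥ ln(260/0.071) = 8.205757.
Hence n ≥ 8.205757/(2·0.172²) = 138.686.
The smallest integer n is 139.

139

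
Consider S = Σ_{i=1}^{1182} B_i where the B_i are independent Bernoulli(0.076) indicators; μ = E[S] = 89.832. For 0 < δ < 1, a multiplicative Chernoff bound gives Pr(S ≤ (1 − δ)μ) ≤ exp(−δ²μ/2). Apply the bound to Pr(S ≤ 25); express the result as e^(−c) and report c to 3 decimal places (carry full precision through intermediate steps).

Write 25 = (1 − δ)μ, so δ = 1 − 25/89.832 = 0.7217027…
Then the exponent is δ²μ/2 = (μ − 25)²/(2μ) = 23.394716.

23.395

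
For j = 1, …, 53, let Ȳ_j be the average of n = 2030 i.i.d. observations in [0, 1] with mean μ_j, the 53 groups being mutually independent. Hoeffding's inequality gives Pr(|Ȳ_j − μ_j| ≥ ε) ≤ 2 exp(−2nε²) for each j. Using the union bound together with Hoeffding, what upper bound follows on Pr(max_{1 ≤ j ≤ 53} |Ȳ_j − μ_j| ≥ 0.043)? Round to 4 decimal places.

Per-experiment Hoeffding bound: 2·exp(−2·2030·0.043²) = 2·exp(−7.50694) = 0.0010985.
Union bound over 53 events: 53·0.0010985 = 0.05822.

0.0582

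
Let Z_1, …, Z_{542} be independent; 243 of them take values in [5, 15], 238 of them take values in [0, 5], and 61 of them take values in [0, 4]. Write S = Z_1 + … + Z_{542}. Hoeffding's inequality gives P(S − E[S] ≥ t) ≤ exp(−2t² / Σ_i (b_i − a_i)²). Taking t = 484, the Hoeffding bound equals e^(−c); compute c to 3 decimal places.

Σ(b_i − a_i)² = 243·10² + 238·5² + 61·4² = 31226.
c = 2t² / 31226 = 2·484² / 31226 = 15.0039.

15.004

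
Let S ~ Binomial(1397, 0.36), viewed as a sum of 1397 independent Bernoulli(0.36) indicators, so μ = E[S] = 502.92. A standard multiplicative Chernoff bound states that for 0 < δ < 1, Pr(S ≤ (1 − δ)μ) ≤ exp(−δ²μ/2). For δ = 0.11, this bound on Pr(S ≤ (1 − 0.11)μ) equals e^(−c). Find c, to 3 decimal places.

c = δ²μ/2 = 0.11²·502.92/2 = 3.0427.

3.043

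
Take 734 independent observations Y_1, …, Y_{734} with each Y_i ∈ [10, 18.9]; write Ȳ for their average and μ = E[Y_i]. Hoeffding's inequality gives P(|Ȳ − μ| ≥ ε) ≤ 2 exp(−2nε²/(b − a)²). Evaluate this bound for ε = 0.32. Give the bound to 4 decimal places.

0.2998

Exponent: 2nε²/(b − a)² = 2·734·0.32² / 8.9² = 1.89778.
Bound = 2·exp(−1.89778) = 0.29980.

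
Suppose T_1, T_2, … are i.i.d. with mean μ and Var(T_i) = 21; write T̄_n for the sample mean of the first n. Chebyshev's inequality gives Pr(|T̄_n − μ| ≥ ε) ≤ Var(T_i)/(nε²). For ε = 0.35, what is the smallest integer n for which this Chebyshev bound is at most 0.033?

Require 21/(n·0.35²) ≤ 0.033, i.e. n ≥ 21/(0.033·0.35²) = 5194.805.
The smallest integer n is 5195.

5195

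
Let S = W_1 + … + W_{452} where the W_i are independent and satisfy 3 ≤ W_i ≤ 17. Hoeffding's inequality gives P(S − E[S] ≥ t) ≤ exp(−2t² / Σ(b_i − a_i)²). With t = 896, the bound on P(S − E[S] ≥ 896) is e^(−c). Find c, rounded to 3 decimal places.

Σ(b_i − a_i)² = 452·(14)² = 88592.
c = 2t²/88592 = 2·896²/88592 = 18.1239.

18.124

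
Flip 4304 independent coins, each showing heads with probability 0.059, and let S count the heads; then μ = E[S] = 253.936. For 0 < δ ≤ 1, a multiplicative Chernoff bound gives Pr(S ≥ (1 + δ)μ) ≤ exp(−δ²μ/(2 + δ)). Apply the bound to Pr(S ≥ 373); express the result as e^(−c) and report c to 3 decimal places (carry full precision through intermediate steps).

Write 373 = (1 + δ)μ, so δ = 373/253.936 − 1 = 0.468874…
Then the exponent is δ²μ/(2 + δ) = (373 − μ)² / (μ·(2 + δ)) = 22.611935.

22.612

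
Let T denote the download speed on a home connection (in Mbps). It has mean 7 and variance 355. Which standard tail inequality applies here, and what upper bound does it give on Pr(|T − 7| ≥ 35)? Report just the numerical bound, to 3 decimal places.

0.290

Mean and variance are known, so Chebyshev's inequality applies.
Chebyshev: Pr(|T − μ| ≥ t) ≤ Var(T)/t².
Bound = 355 / 1225 = 0.2898.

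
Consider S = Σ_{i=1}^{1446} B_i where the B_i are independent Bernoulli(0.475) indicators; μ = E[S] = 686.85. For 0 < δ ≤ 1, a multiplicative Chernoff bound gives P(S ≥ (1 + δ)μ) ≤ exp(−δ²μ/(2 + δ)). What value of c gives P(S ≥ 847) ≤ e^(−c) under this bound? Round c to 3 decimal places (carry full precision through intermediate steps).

Write 847 = (1 + δ)μ, so δ = 847/686.85 − 1 = 0.2331659…
Then the exponent is δ²μ/(2 + δ) = (847 − μ)² / (μ·(2 + δ)) = 16.721337.

16.721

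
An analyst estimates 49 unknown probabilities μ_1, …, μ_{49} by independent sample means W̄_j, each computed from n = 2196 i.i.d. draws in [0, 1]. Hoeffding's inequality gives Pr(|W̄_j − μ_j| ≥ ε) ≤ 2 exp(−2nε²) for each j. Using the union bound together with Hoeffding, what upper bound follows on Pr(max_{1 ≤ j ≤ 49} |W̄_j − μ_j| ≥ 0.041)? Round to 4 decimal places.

0.0609

Per-experiment Hoeffding bound: 2·exp(−2·2196·0.041²) = 2·exp(−7.38295) = 0.0012435.
Union bound over 49 events: 49·0.0012435 = 0.06093.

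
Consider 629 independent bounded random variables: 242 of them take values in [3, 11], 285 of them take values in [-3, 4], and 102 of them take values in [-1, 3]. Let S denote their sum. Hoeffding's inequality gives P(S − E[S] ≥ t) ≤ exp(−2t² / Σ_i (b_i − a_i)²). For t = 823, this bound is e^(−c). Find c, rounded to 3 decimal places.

43.579

Σ(b_i − a_i)² = 242·8² + 285·7² + 102·4² = 31085.
c = 2t² / 31085 = 2·823² / 31085 = 43.5792.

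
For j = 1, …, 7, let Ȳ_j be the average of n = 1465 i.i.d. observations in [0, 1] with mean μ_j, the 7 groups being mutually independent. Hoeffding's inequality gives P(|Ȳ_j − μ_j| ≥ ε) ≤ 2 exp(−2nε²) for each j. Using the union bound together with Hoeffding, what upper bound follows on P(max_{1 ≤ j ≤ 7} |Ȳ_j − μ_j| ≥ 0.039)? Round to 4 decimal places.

0.1624

Per-experiment Hoeffding bound: 2·exp(−2·1465·0.039²) = 2·exp(−4.45653) = 0.023205.
Union bound over 7 events: 7·0.023205 = 0.16244.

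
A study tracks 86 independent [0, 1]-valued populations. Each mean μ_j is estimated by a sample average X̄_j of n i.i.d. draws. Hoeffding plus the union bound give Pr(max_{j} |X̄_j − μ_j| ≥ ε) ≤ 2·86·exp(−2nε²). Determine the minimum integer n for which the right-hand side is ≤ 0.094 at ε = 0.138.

Need 2·86·exp(−2nε²) ≤ 0.094, i.e. exp(−2nε²) ≤ 0.094/172.
So 2nε² ≥ ln(172/0.094) = 7.511955.
Hence n ≥ 7.511955/(2·0.138²) = 197.226.
The smallest integer n is 198.

198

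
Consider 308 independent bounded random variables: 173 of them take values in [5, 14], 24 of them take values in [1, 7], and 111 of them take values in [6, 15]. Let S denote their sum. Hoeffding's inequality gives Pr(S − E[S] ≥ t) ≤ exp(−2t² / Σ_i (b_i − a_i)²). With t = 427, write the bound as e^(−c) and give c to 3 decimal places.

15.278

Σ(b_i − a_i)² = 173·9² + 24·6² + 111·9² = 23868.
c = 2t² / 23868 = 2·427² / 23868 = 15.2781.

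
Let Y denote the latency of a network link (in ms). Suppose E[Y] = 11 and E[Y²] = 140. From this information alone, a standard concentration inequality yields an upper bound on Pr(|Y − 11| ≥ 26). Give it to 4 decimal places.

The first two moments determine the variance, so Chebyshev's inequality is the sharpest standard bound available.
Var(Y) = E[Y²] − (E[Y])² = 140 − 121 = 19.
Chebyshev's inequality: Pr(|Y − μ| ≥ t) ≤ Var(Y)/t² = 19/676 = 0.0281.

0.0281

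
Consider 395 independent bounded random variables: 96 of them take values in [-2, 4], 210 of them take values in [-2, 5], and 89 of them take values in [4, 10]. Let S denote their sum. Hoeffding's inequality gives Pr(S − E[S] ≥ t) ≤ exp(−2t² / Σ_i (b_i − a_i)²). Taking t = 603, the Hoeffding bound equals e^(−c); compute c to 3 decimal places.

42.904

Σ(b_i − a_i)² = 96·6² + 210·7² + 89·6² = 16950.
c = 2t² / 16950 = 2·603² / 16950 = 42.9037.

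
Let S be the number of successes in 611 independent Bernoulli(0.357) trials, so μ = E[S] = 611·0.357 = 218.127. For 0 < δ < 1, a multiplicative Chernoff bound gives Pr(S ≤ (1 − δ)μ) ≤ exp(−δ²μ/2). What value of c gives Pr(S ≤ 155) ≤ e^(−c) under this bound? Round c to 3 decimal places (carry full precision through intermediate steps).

9.135

Write 155 = (1 − δ)μ, so δ = 1 − 155/218.127 = 0.2894048…
Then the exponent is δ²μ/2 = (μ − 155)²/(2μ) = 9.134628.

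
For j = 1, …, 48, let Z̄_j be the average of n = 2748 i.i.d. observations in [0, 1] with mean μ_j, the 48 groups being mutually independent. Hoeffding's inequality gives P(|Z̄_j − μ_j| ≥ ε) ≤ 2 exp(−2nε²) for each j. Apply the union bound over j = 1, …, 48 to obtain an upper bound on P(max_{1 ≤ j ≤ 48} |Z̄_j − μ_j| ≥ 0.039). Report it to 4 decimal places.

0.0225

Per-experiment Hoeffding bound: 2·exp(−2·2748·0.039²) = 2·exp(−8.35942) = 0.00046836.
Union bound over 48 events: 48·0.00046836 = 0.02248.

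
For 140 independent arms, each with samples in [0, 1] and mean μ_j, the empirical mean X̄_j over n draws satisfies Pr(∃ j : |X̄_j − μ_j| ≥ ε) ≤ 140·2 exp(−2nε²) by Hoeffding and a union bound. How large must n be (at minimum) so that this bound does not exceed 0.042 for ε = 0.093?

510

Need 2·140·exp(−2nε²) ≤ 0.042, i.e. exp(−2nε²) ≤ 0.042/280.
So 2nε² ≥ ln(280/0.042) = 8.804875.
Hence n ≥ 8.804875/(2·0.093²) = 509.011.
The smallest integer n is 510.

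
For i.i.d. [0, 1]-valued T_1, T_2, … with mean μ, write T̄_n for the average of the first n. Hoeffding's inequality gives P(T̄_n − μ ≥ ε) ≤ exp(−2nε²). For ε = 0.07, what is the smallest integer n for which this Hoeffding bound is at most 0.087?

Require exp(−2nε²) ≤ 0.087, i.e. 2nε² ≥ ln(1/0.087) = 2.441847.
So n ≥ 2.441847 / (2·0.07²) = 249.168.
The smallest integer n is 250.

250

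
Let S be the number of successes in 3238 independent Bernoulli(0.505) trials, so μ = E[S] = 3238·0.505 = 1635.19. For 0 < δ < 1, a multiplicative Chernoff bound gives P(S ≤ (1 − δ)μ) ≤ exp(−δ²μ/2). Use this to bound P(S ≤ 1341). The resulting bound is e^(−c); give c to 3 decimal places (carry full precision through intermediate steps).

26.464

Write 1341 = (1 − δ)μ, so δ = 1 − 1341/1635.19 = 0.1799118…
Then the exponent is δ²μ/2 = (μ − 1341)²/(2μ) = 26.464128.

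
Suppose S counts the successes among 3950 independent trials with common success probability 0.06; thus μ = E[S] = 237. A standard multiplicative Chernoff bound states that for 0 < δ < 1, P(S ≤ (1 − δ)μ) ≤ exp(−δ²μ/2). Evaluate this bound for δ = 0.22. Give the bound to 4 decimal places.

0.0032

Exponent = δ²μ/2 = 0.22²·237/2 = 5.7354.
Bound = exp(−5.7354) = 0.00323.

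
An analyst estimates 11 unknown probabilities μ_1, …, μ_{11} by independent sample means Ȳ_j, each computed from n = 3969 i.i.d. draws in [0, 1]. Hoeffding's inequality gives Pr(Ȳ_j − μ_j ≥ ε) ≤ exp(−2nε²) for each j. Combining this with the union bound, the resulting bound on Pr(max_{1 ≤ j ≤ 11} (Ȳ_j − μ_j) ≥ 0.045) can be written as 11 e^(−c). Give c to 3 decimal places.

Union bound over the 11 events: Pr(max_{1 ≤ j ≤ 11} (Ȳ_j − μ_j) ≥ 0.045) ≤ 11·exp(−2nε²) = 11 exp(−2·3969·0.045²).
So c = 2·3969·0.045² = 16.0744.

16.074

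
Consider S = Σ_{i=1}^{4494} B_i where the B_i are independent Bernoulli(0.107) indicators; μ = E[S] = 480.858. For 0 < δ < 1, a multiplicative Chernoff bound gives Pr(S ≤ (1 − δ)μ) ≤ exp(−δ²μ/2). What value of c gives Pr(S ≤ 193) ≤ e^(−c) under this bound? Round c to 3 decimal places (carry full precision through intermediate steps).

Write 193 = (1 − δ)μ, so δ = 1 − 193/480.858 = 0.5986341…
Then the exponent is δ²μ/2 = (μ − 193)²/(2μ) = 86.160809.

86.161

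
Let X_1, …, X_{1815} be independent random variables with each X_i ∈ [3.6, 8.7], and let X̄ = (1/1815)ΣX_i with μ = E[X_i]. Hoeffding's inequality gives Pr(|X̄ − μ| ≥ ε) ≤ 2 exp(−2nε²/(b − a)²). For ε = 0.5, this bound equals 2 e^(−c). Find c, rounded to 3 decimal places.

c = 2nε²/(b − a)² = 2·1815·0.5² / 5.1² = 34.8904.

34.890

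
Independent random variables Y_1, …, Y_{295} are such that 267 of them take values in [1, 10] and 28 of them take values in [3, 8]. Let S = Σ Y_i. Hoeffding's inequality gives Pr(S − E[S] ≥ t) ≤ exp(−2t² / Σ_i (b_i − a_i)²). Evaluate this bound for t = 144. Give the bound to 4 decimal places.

Σ(b_i − a_i)² = 267·9² + 28·5² = 22327.
Exponent = 2·144² / 22327 = 1.85748.
Bound = exp(−1.85748) = 0.15607.

0.1561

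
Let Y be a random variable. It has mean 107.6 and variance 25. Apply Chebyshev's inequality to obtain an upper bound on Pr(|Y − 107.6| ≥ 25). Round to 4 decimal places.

0.0400

Chebyshev: Pr(|Y − μ| ≥ t) ≤ Var(Y)/t².
Bound = 25 / 625 = 0.0400.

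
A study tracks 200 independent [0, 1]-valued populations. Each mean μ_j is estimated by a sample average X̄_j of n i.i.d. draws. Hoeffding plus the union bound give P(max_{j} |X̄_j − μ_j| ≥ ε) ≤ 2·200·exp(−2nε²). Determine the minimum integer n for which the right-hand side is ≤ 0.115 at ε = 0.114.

314

Need 2·200·exp(−2nε²) ≤ 0.115, i.e. exp(−2nε²) ≤ 0.115/400.
So 2nε² ≥ ln(400/0.115) = 8.154288.
Hence n ≥ 8.154288/(2·0.114²) = 313.723.
The smallest integer n is 314.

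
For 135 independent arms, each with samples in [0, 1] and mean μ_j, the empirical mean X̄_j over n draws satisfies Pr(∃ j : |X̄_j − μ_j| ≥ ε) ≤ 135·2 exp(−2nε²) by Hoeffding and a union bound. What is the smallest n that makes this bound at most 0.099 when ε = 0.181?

121

Need 2·135·exp(−2nε²) ≤ 0.099, i.e. exp(−2nε²) ≤ 0.099/270.
So 2nε² ≥ ln(270/0.099) = 7.911057.
Hence n ≥ 7.911057/(2·0.181²) = 120.739.
The smallest integer n is 121.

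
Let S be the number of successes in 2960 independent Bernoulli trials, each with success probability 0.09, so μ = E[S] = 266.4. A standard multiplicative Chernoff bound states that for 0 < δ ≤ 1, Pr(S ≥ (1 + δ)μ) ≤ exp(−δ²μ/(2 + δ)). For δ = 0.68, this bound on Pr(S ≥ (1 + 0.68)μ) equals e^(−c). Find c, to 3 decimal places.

45.964

c = δ²μ/(2 + δ) = 0.68²·266.4/(2 + 0.68) = 45.9639.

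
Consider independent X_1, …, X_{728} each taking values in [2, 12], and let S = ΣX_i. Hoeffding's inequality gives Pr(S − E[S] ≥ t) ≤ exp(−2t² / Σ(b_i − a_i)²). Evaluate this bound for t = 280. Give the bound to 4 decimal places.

0.1160

Σ(b_i − a_i)² = 728·(10)² = 72800.
Exponent = 2·280²/72800 = 2.1538.
Bound = exp(−2.1538) = 0.11604.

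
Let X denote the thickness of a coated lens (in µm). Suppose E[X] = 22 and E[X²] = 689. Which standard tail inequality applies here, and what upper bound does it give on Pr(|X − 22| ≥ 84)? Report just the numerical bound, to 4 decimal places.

The first two moments determine the variance, so Chebyshev's inequality is the sharpest standard bound available.
Var(X) = E[X²] − (E[X])² = 689 − 484 = 205.
Chebyshev's inequality: Pr(|X − μ| ≥ t) ≤ Var(X)/t² = 205/7056 = 0.0291.

0.0291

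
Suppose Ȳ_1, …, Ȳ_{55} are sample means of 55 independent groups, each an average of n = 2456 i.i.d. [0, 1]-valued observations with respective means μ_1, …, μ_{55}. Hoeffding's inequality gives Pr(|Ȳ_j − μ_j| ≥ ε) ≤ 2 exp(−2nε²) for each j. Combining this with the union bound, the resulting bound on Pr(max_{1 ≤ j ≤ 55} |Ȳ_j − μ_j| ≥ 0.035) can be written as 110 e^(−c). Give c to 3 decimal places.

Union bound over the 55 events: Pr(max_{1 ≤ j ≤ 55} |Ȳ_j − μ_j| ≥ 0.035) ≤ 55·2·exp(−2nε²) = 110 exp(−2·2456·0.035²).
So c = 2·2456·0.035² = 6.0172.

6.017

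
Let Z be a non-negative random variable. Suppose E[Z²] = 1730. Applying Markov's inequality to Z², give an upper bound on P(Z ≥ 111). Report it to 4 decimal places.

Since Z ≥ 0, the event {Z ≥ 111} is the same as {Z² ≥ 12321}.
Markov's inequality applied to Z² gives P(Z² ≥ 12321) ≤ E[Z²]/12321 = 1730/12321 = 0.1404.

0.1404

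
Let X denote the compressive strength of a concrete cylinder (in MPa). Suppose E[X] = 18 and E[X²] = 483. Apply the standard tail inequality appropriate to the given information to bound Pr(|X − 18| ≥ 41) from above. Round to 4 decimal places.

0.0946

The first two moments determine the variance, so Chebyshev's inequality is the sharpest standard bound available.
Var(X) = E[X²] − (E[X])² = 483 − 324 = 159.
Chebyshev's inequality: Pr(|X − μ| ≥ t) ≤ Var(X)/t² = 159/1681 = 0.0946.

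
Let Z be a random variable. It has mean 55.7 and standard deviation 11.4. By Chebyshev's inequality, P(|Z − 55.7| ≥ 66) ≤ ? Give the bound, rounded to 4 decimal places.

Chebyshev: P(|Z − μ| ≥ t) ≤ Var(Z)/t².
Var(Z) = σ² = 11.4² = 129.96.
Bound = 129.96 / 4356 = 0.0298.

0.0298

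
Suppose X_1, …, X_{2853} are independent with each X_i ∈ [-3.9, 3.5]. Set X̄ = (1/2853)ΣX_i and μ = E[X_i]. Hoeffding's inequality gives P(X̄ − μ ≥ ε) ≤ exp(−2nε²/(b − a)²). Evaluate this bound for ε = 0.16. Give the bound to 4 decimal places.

0.0694

Exponent: 2nε²/(b − a)² = 2·2853·0.16² / 7.4² = 2.66752.
Bound = exp(−2.66752) = 0.06942.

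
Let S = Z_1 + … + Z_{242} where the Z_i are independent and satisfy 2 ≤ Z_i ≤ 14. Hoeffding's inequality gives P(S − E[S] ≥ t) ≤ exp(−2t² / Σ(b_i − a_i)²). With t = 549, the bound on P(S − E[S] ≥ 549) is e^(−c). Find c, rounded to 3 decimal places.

Σ(b_i − a_i)² = 242·(12)² = 34848.
c = 2t²/34848 = 2·549²/34848 = 17.2980.

17.298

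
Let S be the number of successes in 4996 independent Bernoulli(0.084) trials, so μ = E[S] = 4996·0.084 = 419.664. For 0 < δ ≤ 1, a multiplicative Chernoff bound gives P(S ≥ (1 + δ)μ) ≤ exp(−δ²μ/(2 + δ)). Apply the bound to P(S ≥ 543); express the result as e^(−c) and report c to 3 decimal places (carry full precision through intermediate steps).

15.802

Write 543 = (1 + δ)μ, so δ = 543/419.664 − 1 = 0.2938923…
Then the exponent is δ²μ/(2 + δ) = (543 − μ)² / (μ·(2 + δ)) = 15.801743.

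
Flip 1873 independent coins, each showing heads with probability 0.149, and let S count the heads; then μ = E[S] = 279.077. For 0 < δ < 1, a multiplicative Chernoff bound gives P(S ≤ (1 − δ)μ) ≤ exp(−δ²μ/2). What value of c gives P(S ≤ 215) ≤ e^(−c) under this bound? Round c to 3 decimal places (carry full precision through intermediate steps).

7.356

Write 215 = (1 − δ)μ, so δ = 1 − 215/279.077 = 0.2296033…
Then the exponent is δ²μ/2 = (μ − 215)²/(2μ) = 7.356145.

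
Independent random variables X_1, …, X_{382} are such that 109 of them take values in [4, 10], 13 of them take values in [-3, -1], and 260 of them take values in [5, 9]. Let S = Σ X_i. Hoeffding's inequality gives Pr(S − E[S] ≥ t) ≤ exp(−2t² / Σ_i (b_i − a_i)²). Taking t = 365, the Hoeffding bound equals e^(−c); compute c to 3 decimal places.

Σ(b_i − a_i)² = 109·6² + 13·2² + 260·4² = 8136.
c = 2t² / 8136 = 2·365² / 8136 = 32.7495.

32.750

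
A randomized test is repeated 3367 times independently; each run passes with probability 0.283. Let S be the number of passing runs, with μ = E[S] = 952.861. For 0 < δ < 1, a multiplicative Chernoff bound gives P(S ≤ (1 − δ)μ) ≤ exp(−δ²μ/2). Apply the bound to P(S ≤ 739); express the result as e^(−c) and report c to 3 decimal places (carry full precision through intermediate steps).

Write 739 = (1 − δ)μ, so δ = 1 − 739/952.861 = 0.2244409…
Then the exponent is δ²μ/2 = (μ − 739)²/(2μ) = 23.999580.

24.000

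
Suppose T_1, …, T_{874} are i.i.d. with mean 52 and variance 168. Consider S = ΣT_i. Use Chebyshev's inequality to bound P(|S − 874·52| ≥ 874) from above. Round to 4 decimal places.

Var(S) = n·Var(T_i) = 874·168 = 146832.
Chebyshev: P(|S − 874·52| ≥ 874) ≤ Var(S)/874² = 146832/763876 = 0.1922.

0.1922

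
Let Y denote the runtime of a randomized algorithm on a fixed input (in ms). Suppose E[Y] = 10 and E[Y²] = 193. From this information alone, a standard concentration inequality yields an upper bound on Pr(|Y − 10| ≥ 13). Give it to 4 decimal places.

The first two moments determine the variance, so Chebyshev's inequality is the sharpest standard bound available.
Var(Y) = E[Y²] − (E[Y])² = 193 − 100 = 93.
Chebyshev's inequality: Pr(|Y − μ| ≥ t) ≤ Var(Y)/t² = 93/169 = 0.5503.

0.5503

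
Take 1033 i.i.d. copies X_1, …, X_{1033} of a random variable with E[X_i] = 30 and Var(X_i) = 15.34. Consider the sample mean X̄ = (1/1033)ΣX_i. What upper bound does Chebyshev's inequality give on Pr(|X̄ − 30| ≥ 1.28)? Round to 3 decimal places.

Var(X̄) = Var(X_i)/n = 15.34/1033 = 0.01485.
Chebyshev: Pr(|X̄ − 30| ≥ 1.28) ≤ Var(X̄)/(1.28)² = 15.34/(1033·1.28²) = 0.0091.

0.009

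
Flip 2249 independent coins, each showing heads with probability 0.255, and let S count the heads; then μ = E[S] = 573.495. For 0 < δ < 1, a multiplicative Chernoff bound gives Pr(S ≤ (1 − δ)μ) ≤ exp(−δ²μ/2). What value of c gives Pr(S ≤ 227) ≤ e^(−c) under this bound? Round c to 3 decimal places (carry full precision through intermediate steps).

104.673

Write 227 = (1 − δ)μ, so δ = 1 − 227/573.495 = 0.6041814…
Then the exponent is δ²μ/2 = (μ − 227)²/(2μ) = 104.672913.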